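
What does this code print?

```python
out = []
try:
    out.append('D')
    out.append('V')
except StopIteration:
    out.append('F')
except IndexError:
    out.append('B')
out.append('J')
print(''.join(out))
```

Execution trace: 'D' (try body) → 'V' (try body, no exception) → 'J' (after the try/except). Output: DVJ

Answer: DVJ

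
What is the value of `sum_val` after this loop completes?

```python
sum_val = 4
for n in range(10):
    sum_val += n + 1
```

Start at 4, add 1 to 10 = 59
`sum_val` takes the values: 4 → 5 → 7 → 10 → 14 → 19 → 25 → 32 → 40 → 49 → 59

Answer: 59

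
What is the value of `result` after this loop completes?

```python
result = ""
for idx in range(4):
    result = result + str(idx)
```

Concatenate digits 0 to 3
`result` takes the values: "" → "0" → "01" → "012" → "0123"

Answer: "0123"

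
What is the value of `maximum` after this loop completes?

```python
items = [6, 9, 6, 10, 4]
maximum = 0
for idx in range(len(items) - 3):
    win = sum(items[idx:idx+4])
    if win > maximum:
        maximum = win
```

Max sum of 4-element window in [6, 9, 6, 10, 4]
`maximum` takes the values: 0 → 31

Answer: 31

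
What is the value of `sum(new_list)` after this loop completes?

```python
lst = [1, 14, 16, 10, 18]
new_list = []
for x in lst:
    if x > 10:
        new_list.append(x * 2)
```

Sum of doubled values > 10
`new_list` takes the values: [] → [28] → [28, 32] → [28, 32, 36]
So `sum(new_list)` = 96

Answer: 96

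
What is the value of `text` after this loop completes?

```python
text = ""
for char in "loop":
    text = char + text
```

Reverse 'loop'
`text` takes the values: "" → "l" → "ol" → "ool" → "pool"

Answer: "pool"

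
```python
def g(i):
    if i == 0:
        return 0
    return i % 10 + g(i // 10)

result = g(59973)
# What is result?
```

Sum of digits of 59973: 3 + 7 + 9 + 9 + 5 = 33

Answer: 33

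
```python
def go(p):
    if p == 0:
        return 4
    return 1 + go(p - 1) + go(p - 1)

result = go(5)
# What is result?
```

go(p) = 1 + 2·go(p-1), go(0)=4. Closed form: (4+1)·2^5 - 1 = 159.

Answer: 159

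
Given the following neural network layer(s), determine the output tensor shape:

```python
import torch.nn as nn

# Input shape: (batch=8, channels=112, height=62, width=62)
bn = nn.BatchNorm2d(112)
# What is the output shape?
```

Input: (8, 112, 62, 62) -> Output: (8, 112, 62, 62)

Answer: (8, 112, 62, 62)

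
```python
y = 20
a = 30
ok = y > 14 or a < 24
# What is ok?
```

Trace:
`y = 20` → y = 20
`a = 30` → a = 30
`ok = y > 14 or a < 24` → ok = True
So ok = True

Answer: True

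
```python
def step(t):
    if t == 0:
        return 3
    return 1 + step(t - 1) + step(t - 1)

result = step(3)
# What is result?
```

step(t) = 1 + 2·step(t-1), step(0)=3. Closed form: (3+1)·2^3 - 1 = 31.

Answer: 31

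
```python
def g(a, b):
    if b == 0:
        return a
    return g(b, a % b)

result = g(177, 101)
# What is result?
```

g(177, 101) -> g(101, 76) -> g(76, 25) -> g(25, 1) -> g(1, 0) -> 1

Answer: 1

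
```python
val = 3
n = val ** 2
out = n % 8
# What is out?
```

Trace:
`val = 3` → val = 3
`n = val ** 2` → n = 9
`out = n % 8` → out = 1
So out = 1

Answer: 1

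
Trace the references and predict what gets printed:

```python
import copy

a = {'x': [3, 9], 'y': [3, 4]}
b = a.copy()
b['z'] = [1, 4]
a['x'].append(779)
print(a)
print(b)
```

Key concept: shallow copy of dict with mutable values.
Step by step:
`a = {'x': [3, 9], 'y': [3, 4]}` → a = {'x': [3, 9], 'y': [3, 4]}
`b = a.copy()` → b = {'x': [3, 9], 'y': [3, 4]}
`b['z'] = [1, 4]` → b = {'x': [3, 9], 'y': [3, 4], 'z': [1, 4]}
`a['x'].append(779)` → a = {'x': [3, 9, 779], 'y': [3, 4]}; b = {'x': [3, 9, 779], 'y': [3, 4], 'z': [1, 4]}
`print(a)` → prints {'x': [3, 9, 779], 'y': [3, 4]}
`print(b)` → prints {'x': [3, 9, 779], 'y': [3, 4], 'z': [1, 4]}

Answer:
{'x': [3, 9, 779], 'y': [3, 4]}
{'x': [3, 9, 779], 'y': [3, 4], 'z': [1, 4]}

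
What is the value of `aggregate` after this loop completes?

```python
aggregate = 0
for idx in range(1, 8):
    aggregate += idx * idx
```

Sum of squares 1² to 7² = 140
`aggregate` takes the values: 0 → 1 → 5 → 14 → 30 → 55 → 91 → 140

Answer: 140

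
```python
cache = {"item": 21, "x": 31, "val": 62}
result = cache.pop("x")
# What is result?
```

Trace:
`cache = {"item": 21, "x": 31, "val": 62}` → cache = {'item': 21, 'x': 31, 'val': 62}
`result = cache.pop("x")` → cache = {'item': 21, 'val': 62}; result = 31
So result = 31

Answer: 31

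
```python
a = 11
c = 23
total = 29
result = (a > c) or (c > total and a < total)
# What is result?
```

Trace:
`a = 11` → a = 11
`c = 23` → c = 23
`total = 29` → total = 29
`result = (a > c) or (c > total and a < total)` → result = False
So result = False

Answer: False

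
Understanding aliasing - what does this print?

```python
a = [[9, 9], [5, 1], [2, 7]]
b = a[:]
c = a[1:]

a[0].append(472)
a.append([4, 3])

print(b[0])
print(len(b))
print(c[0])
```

Key concept: slice with nested mutation.
Step by step:
`a = [[9, 9], [5, 1], [2, 7]]` → a = [[9, 9], [5, 1], [2, 7]]
`b = a[:]` → b = [[9, 9], [5, 1], [2, 7]]
`c = a[1:]` → c = [[5, 1], [2, 7]]
`a[0].append(472)` → a = [[9, 9, 472], [5, 1], [2, 7]]; b = [[9, 9, 472], [5, 1], [2, 7]]
`a.append([4, 3])` → a = [[9, 9, 472], [5, 1], [2, 7], [4, 3]]
`print(b[0])` → prints [9, 9, 472]
`print(len(b))` → prints 3
`print(c[0])` → prints [5, 1]

Answer:
[9, 9, 472]
3
[5, 1]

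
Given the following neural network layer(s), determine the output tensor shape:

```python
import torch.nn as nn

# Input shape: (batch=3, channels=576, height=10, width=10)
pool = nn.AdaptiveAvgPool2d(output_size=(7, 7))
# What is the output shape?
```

Input: (3, 576, 10, 10) -> Output: (3, 576, 7, 7)

Answer: (3, 576, 7, 7)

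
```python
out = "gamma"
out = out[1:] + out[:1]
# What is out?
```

Trace:
`out = "gamma"` → out = 'gamma'
`out = out[1:] + out[:1]` → out = 'ammag'
So out = 'ammag'

Answer: 'ammag'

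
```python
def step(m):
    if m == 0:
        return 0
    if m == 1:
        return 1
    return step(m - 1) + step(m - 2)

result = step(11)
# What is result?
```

Build up from base cases: step(0)=0, step(1)=1, step(2)=1, step(3)=2, step(4)=3, step(5)=5, step(6)=8, ..., step(11)=89

Answer: 89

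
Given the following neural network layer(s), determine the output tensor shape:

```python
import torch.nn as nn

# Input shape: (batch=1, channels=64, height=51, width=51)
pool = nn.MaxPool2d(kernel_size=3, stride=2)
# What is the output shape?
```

Input: (1, 64, 51, 51) -> Output: (1, 64, 25, 25)

Answer: (1, 64, 25, 25)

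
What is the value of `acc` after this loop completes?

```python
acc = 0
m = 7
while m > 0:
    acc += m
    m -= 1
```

Sum 7 down to 1
`acc` takes the values: 0 → 7 → 13 → 18 → 22 → 25 → 27 → 28

Answer: 28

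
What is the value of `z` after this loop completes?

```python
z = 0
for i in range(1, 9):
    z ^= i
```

XOR of 1 to 8
`z` takes the values: 0 → 1 → 3 → 0 → 4 → 1 → 7 → 0 → 8

Answer: 8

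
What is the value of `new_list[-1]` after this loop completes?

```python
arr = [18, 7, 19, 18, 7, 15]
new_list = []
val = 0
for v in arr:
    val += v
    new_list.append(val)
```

Cumulative sum ends at 84
`new_list` takes the values: [] → [18] → [18, 25] → [18, 25, 44] → [18, 25, 44, 62] → [18, 25, 44, 62, 69] → [18, 25, 44, 62, 69, 84]
So `new_list[-1]` = 84

Answer: 84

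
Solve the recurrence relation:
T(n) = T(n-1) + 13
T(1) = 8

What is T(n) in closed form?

Unrolling: T(n) = T(1) + 13·(n-1) = 8 + 13(n-1) = 13n - 5.

Answer: T(n) = 13n - 5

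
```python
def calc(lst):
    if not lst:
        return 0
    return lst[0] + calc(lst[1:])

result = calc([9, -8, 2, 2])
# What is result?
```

9 + (-8) + 2 + 2 + 0 = 5

Answer: 5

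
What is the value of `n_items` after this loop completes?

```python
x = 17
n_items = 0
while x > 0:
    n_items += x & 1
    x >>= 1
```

Count set bits in 17 (binary: 0b10001)
`n_items` takes the values: 0 → 1 → 2

Answer: 2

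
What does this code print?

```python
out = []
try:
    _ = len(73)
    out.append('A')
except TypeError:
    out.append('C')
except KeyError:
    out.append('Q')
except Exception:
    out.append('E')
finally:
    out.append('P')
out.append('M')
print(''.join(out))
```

Execution trace: 'C' (except TypeError) → 'P' (finally) → 'M' (after the try/except). Output: CPM

Answer: CPM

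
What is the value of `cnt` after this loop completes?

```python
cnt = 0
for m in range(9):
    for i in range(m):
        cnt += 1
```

Triangle number: 0+1+2+...+8
`cnt` takes the values: 0 → 1 → 2 → 3 → 4 → 5 → 6 → 7 → 8 → 9 → 10 → 11 → 12 → 13 → 14 → 15 → 16 → 17 → 18 → 19 → 20 → 21 → 22 → 23 → 24 → 25 → 26 → 27 → 28 → 29 → 30 → 31 → 32 → 33 → 34 → 35 → 36

Answer: 36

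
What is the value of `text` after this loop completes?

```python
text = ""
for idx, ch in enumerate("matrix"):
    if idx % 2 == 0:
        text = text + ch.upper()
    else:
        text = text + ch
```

Uppercase even positions in 'matrix'
`text` takes the values: "" → "M" → "Ma" → "MaT" → "MaTr" → "MaTrI" → "MaTrIx"

Answer: "MaTrIx"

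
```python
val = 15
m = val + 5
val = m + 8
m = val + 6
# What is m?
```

Trace:
`val = 15` → val = 15
`m = val + 5` → m = 20
`val = m + 8` → val = 28
`m = val + 6` → m = 34
So m = 34

Answer: 34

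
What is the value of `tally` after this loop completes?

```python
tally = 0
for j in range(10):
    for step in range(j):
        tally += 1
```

Triangle number: 0+1+2+...+9
`tally` takes the values: 0 → 1 → 2 → 3 → 4 → 5 → 6 → 7 → 8 → 9 → 10 → 11 → 12 → 13 → 14 → 15 → 16 → 17 → 18 → 19 → 20 → 21 → 22 → 23 → 24 → 25 → 26 → 27 → 28 → 29 → … → 41 → 42 → 43 → 44 → 45

Answer: 45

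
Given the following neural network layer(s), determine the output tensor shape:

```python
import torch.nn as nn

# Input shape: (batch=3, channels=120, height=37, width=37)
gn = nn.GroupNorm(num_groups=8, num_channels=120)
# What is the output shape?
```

Input: (3, 120, 37, 37) -> Output: (3, 120, 37, 37)

Answer: (3, 120, 37, 37)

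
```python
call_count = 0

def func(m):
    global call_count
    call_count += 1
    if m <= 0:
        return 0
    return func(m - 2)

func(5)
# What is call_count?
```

Linear recursion stepping by 2: 4 calls from m=5 down to ≤0.

Answer: 4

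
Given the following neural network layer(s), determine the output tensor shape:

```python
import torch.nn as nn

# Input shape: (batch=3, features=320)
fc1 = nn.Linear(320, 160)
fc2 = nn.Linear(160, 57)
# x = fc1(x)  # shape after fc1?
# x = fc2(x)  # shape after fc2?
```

Input: (3, 320) -> after fc1: (3, 160) -> Output: (3, 57)

Answer: (3, 57)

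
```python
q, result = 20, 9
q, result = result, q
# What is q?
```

Trace:
`q, result = 20, 9` → q = 20; result = 9
`q, result = result, q` → q = 9; result = 20
So q = 9

Answer: 9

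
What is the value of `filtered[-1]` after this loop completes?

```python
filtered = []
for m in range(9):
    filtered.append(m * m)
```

Last element of squares 0 to 8
`filtered` takes the values: [] → [0] → [0, 1] → [0, 1, 4] → [0, 1, 4, 9] → [0, 1, 4, 9, 16] → [0, 1, 4, 9, 16, 25] → [0, 1, 4, 9, 16, 25, 36] → [0, 1, 4, 9, 16, 25, 36, 49] → [0, 1, 4, 9, 16, 25, 36, 49, 64]
So `filtered[-1]` = 64

Answer: 64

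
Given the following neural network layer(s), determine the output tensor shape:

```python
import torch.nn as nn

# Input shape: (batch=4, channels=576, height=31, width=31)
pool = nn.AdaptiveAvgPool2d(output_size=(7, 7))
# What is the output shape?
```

Input: (4, 576, 31, 31) -> Output: (4, 576, 7, 7)

Answer: (4, 576, 7, 7)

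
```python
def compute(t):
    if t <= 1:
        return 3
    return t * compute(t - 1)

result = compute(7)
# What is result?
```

compute(7) = 7 * 6 * 5 * 4 * 3 * 2 * 3 = 15120

Answer: 15120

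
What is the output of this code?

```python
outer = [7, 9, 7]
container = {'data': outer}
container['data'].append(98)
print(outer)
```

Key concept: dict holds reference to list.
Step by step:
`outer = [7, 9, 7]` → outer = [7, 9, 7]
`container = {'data': outer}` → container = {'data': [7, 9, 7]}
`container['data'].append(98)` → outer = [7, 9, 7, 98]; container = {'data': [7, 9, 7, 98]}
`print(outer)` → prints [7, 9, 7, 98]

Answer: [7, 9, 7, 98]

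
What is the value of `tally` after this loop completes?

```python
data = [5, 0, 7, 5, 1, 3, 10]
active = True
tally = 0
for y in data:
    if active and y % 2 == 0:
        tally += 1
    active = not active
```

Count even values at even positions
`tally` takes the values: 0 → 1

Answer: 1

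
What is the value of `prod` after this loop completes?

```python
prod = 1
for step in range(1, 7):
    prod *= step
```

6! = 720
`prod` takes the values: 1 → 2 → 6 → 24 → 120 → 720

Answer: 720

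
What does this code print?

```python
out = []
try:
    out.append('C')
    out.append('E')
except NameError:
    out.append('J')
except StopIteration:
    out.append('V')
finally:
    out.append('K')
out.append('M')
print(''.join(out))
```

Execution trace: 'C' (try body) → 'E' (try body, no exception) → 'K' (finally) → 'M' (after the try/except). Output: CEKM

Answer: CEKM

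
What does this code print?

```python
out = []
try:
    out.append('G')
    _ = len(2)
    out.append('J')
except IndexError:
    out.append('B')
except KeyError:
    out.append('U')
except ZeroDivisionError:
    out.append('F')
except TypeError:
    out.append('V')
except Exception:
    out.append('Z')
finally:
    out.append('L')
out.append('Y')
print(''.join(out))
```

Execution trace: 'G' (try body) → 'V' (except TypeError) → 'L' (finally) → 'Y' (after the try/except). Output: GVLY

Answer: GVLY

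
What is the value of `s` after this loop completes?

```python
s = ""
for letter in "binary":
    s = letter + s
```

Reverse 'binary'
`s` takes the values: "" → "b" → "ib" → "nib" → "anib" → "ranib" → "yranib"

Answer: "yranib"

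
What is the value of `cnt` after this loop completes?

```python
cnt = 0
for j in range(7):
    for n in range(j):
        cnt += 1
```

Triangle number: 0+1+2+...+6
`cnt` takes the values: 0 → 1 → 2 → 3 → 4 → 5 → 6 → 7 → 8 → 9 → 10 → 11 → 12 → 13 → 14 → 15 → 16 → 17 → 18 → 19 → 20 → 21

Answer: 21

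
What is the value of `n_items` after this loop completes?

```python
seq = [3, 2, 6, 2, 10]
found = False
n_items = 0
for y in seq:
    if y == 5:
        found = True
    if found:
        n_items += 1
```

Count elements after first 5 in [3, 2, 6, 2, 10]
`n_items` takes the values: 0

Answer: 0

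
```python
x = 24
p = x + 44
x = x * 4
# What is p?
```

Trace:
`x = 24` → x = 24
`p = x + 44` → p = 68
`x = x * 4` → x = 96
So p = 68

Answer: 68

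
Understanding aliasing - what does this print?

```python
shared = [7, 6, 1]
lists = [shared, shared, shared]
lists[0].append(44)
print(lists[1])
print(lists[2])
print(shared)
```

Key concept: list of same reference.
Step by step:
`shared = [7, 6, 1]` → shared = [7, 6, 1]
`lists = [shared, shared, shared]` → lists = [[7, 6, 1], [7, 6, 1], [7, 6, 1]]
`lists[0].append(44)` → shared = [7, 6, 1, 44]; lists = [[7, 6, 1, 44], [7, 6, 1, 44], [7, 6, 1, 44]]
`print(lists[1])` → prints [7, 6, 1, 44]
`print(lists[2])` → prints [7, 6, 1, 44]
`print(shared)` → prints [7, 6, 1, 44]

Answer:
[7, 6, 1, 44]
[7, 6, 1, 44]
[7, 6, 1, 44]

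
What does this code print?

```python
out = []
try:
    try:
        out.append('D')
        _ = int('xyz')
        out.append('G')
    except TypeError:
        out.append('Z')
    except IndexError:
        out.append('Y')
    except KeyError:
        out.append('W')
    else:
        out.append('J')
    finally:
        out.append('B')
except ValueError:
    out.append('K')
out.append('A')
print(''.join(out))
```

Execution trace: 'D' (try body) → 'B' (finally) → 'K' (outer except ValueError) → 'A' (after the try/except). Output: DBKA

Answer: DBKA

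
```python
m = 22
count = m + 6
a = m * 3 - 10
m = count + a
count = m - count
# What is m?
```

Trace:
`m = 22` → m = 22
`count = m + 6` → count = 28
`a = m * 3 - 10` → a = 56
`m = count + a` → m = 84
`count = m - count` → count = 56
So m = 84

Answer: 84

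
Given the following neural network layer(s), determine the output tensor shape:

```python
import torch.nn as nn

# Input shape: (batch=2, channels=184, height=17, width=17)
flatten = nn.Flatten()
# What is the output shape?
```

Input: (2, 184, 17, 17) -> Output: (2, 53176)

Answer: (2, 53176)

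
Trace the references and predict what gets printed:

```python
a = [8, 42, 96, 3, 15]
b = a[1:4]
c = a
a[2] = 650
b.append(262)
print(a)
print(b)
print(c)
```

Key concept: slice vs alias.
Step by step:
`a = [8, 42, 96, 3, 15]` → a = [8, 42, 96, 3, 15]
`b = a[1:4]` → b = [42, 96, 3]
`c = a` → c = [8, 42, 96, 3, 15] (same object as a)
`a[2] = 650` → a = [8, 42, 650, 3, 15] (same object as c); c = [8, 42, 650, 3, 15] (same object as a)
`b.append(262)` → b = [42, 96, 3, 262]
`print(a)` → prints [8, 42, 650, 3, 15]
`print(b)` → prints [42, 96, 3, 262]
`print(c)` → prints [8, 42, 650, 3, 15]

Answer:
[8, 42, 650, 3, 15]
[42, 96, 3, 262]
[8, 42, 650, 3, 15]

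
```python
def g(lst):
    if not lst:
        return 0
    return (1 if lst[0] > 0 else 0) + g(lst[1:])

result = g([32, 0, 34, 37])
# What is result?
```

Count of positive elements in [32, 0, 34, 37] = 3

Answer: 3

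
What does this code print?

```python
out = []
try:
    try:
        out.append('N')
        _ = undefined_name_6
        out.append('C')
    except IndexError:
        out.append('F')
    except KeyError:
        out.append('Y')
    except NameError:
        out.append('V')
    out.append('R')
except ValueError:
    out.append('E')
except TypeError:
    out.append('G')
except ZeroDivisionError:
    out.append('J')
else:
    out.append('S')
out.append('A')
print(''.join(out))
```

Execution trace: 'N' (inner try body) → 'V' (inner except NameError) → 'R' (try body, no exception) → 'S' (else) → 'A' (after the try/except). Output: NVRSA

Answer: NVRSA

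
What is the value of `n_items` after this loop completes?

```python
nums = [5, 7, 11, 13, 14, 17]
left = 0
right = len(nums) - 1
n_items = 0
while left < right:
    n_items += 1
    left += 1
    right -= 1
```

Iterations until pointers meet (list length 6)
`n_items` takes the values: 0 → 1 → 2 → 3

Answer: 3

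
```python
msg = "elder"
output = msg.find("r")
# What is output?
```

Trace:
`msg = "elder"` → msg = 'elder'
`output = msg.find("r")` → output = 4
So output = 4

Answer: 4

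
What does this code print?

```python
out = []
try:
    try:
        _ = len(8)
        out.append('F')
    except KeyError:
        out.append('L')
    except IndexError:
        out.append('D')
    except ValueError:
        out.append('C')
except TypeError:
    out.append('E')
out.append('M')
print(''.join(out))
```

Execution trace: 'E' (outer except TypeError) → 'M' (after the try/except). Output: EM

Answer: EM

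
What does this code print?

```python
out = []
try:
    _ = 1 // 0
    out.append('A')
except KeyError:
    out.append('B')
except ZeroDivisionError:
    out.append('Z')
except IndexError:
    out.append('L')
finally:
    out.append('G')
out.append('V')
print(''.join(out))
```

Execution trace: 'Z' (except ZeroDivisionError) → 'G' (finally) → 'V' (after the try/except). Output: ZGV

Answer: ZGV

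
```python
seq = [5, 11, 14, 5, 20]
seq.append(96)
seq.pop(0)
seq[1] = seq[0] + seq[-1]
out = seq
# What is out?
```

Trace:
`seq = [5, 11, 14, 5, 20]` → seq = [5, 11, 14, 5, 20]
`seq.append(96)` → seq = [5, 11, 14, 5, 20, 96]
`seq.pop(0)` → seq = [11, 14, 5, 20, 96]
`seq[1] = seq[0] + seq[-1]` → seq = [11, 107, 5, 20, 96]
`out = seq` → out = [11, 107, 5, 20, 96]
So out = [11, 107, 5, 20, 96]

Answer: [11, 107, 5, 20, 96]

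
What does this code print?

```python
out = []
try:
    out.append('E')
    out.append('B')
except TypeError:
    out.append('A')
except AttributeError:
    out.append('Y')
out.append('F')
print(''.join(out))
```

Execution trace: 'E' (try body) → 'B' (try body, no exception) → 'F' (after the try/except). Output: EBF

Answer: EBF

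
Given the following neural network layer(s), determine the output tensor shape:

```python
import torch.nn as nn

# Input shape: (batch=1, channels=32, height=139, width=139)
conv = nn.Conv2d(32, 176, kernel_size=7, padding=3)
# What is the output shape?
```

Input: (1, 32, 139, 139) -> Output: (1, 176, 139, 139)

Answer: (1, 176, 139, 139)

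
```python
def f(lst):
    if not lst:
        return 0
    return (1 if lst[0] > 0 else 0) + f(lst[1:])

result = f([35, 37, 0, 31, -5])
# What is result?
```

Count of positive elements in [35, 37, 0, 31, -5] = 3

Answer: 3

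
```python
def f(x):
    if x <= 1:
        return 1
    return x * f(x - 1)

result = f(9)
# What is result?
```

f(9) = 9 * 8 * 7 * 6 * 5 * 4 * 3 * 2 * 1 = 362880

Answer: 362880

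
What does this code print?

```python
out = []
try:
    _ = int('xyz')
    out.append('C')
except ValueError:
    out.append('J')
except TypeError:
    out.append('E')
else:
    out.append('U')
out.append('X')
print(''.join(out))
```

Execution trace: 'J' (except ValueError) → 'X' (after the try/except). Output: JX

Answer: JX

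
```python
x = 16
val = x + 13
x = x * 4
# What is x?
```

Trace:
`x = 16` → x = 16
`val = x + 13` → val = 29
`x = x * 4` → x = 64
So x = 64

Answer: 64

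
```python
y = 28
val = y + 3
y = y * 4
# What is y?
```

Trace:
`y = 28` → y = 28
`val = y + 3` → val = 31
`y = y * 4` → y = 112
So y = 112

Answer: 112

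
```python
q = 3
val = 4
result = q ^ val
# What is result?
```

Trace:
`q = 3` → q = 3
`val = 4` → val = 4
`result = q ^ val` → result = 7
So result = 7

Answer: 7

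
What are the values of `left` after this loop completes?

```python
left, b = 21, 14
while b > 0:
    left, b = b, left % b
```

GCD of 21 and 14
`left` takes the values: 21 → 14 → 7

Answer: 7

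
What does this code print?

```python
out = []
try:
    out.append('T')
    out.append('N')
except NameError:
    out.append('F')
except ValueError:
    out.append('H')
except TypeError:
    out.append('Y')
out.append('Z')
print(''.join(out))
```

Execution trace: 'T' (try body) → 'N' (try body, no exception) → 'Z' (after the try/except). Output: TNZ

Answer: TNZ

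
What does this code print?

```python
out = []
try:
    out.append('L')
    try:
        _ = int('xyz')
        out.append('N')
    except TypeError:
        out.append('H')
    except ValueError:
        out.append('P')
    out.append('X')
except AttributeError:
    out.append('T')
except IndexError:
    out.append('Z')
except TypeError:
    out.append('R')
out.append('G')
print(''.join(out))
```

Execution trace: 'L' (try body) → 'P' (inner except ValueError) → 'X' (try body, no exception) → 'G' (after the try/except). Output: LPXG

Answer: LPXG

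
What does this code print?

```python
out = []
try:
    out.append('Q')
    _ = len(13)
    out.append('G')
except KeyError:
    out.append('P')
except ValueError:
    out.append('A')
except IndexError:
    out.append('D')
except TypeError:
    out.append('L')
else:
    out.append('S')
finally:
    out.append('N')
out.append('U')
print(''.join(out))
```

Execution trace: 'Q' (try body) → 'L' (except TypeError) → 'N' (finally) → 'U' (after the try/except). Output: QLNU

Answer: QLNU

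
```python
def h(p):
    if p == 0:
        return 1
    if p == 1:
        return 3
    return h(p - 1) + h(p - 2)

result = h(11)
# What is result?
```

Build up from base cases: h(0)=1, h(1)=3, h(2)=4, h(3)=7, h(4)=11, h(5)=18, h(6)=29, ..., h(11)=322

Answer: 322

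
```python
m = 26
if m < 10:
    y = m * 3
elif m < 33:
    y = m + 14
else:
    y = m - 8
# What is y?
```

Trace:
`m = 26` → m = 26
`if m < 10: ...` → m < 10 is False, m < 33 is True → y = 40
So y = 40

Answer: 40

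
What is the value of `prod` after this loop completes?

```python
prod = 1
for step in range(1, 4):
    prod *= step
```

3! = 6
`prod` takes the values: 1 → 2 → 6

Answer: 6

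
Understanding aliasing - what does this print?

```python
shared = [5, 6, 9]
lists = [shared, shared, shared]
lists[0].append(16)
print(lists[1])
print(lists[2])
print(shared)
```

Key concept: list of same reference.
Step by step:
`shared = [5, 6, 9]` → shared = [5, 6, 9]
`lists = [shared, shared, shared]` → lists = [[5, 6, 9], [5, 6, 9], [5, 6, 9]]
`lists[0].append(16)` → shared = [5, 6, 9, 16]; lists = [[5, 6, 9, 16], [5, 6, 9, 16], [5, 6, 9, 16]]
`print(lists[1])` → prints [5, 6, 9, 16]
`print(lists[2])` → prints [5, 6, 9, 16]
`print(shared)` → prints [5, 6, 9, 16]

Answer:
[5, 6, 9, 16]
[5, 6, 9, 16]
[5, 6, 9, 16]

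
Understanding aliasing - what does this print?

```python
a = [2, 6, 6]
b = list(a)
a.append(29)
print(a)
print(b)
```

Key concept: list() constructor creates copy.
Step by step:
`a = [2, 6, 6]` → a = [2, 6, 6]
`b = list(a)` → b = [2, 6, 6]
`a.append(29)` → a = [2, 6, 6, 29]
`print(a)` → prints [2, 6, 6, 29]
`print(b)` → prints [2, 6, 6]

Answer:
[2, 6, 6, 29]
[2, 6, 6]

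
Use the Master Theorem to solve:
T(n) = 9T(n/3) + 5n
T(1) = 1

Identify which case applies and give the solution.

a=9, b=3, f(n)=5n. log_3(9) = 2. Since c=1 < 2, Case 1 applies: T(n) = Θ(n^log_b(a)) = O(n^2).

Answer: O(n^2) - Case 1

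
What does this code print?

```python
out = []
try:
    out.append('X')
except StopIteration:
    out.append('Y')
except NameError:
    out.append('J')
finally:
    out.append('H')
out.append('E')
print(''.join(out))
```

Execution trace: 'X' (try body, no exception) → 'H' (finally) → 'E' (after the try/except). Output: XHE

Answer: XHE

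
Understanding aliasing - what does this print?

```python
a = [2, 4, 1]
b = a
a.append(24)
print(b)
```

Key concept: basic list aliasing.
Step by step:
`a = [2, 4, 1]` → a = [2, 4, 1]
`b = a` → b = [2, 4, 1] (same object as a)
`a.append(24)` → a = [2, 4, 1, 24] (same object as b); b = [2, 4, 1, 24] (same object as a)
`print(b)` → prints [2, 4, 1, 24]

Answer: [2, 4, 1, 24]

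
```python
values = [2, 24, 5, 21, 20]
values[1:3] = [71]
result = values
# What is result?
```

Trace:
`values = [2, 24, 5, 21, 20]` → values = [2, 24, 5, 21, 20]
`values[1:3] = [71]` → values = [2, 71, 21, 20]
`result = values` → result = [2, 71, 21, 20]
So result = [2, 71, 21, 20]

Answer: [2, 71, 21, 20]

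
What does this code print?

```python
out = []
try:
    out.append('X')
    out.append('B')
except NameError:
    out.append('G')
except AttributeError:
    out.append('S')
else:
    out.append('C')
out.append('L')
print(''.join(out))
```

Execution trace: 'X' (try body) → 'B' (try body, no exception) → 'C' (else) → 'L' (after the try/except). Output: XBCL

Answer: XBCL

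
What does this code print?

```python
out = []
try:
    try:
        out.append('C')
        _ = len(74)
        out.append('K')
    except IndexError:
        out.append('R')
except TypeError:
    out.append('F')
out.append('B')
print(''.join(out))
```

Execution trace: 'C' (try body) → 'F' (outer except TypeError) → 'B' (after the try/except). Output: CFB

Answer: CFB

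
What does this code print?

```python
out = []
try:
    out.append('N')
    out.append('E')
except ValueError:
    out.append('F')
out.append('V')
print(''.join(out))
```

Execution trace: 'N' (try body) → 'E' (try body, no exception) → 'V' (after the try/except). Output: NEV

Answer: NEV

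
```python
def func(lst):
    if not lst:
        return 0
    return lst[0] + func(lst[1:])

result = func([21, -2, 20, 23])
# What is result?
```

21 + (-2) + 20 + 23 + 0 = 62

Answer: 62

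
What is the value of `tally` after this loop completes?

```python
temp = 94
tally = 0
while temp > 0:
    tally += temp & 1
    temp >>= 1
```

Count set bits in 94 (binary: 0b1011110)
`tally` takes the values: 0 → 1 → 2 → 3 → 4 → 5

Answer: 5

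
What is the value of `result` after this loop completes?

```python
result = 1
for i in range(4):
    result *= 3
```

3^4 = 81
`result` takes the values: 1 → 3 → 9 → 27 → 81

Answer: 81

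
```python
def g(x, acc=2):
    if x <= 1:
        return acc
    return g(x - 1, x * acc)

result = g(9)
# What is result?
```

Accumulator trace (n, acc): (9, 2) -> (8, 18) -> (7, 144) -> (6, 1008) -> (5, 6048) -> (4, 30240) -> (3, 120960) -> (2, 362880) -> (1, 725760) -> return 725760

Answer: 725760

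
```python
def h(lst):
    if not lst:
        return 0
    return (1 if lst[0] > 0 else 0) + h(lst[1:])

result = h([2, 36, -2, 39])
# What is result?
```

Count of positive elements in [2, 36, -2, 39] = 3

Answer: 3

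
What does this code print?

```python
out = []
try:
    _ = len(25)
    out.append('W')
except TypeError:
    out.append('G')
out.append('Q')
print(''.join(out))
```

Execution trace: 'G' (except TypeError) → 'Q' (after the try/except). Output: GQ

Answer: GQ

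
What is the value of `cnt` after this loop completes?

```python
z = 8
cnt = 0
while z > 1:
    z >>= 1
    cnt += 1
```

Count right shifts until 1
`cnt` takes the values: 0 → 1 → 2 → 3

Answer: 3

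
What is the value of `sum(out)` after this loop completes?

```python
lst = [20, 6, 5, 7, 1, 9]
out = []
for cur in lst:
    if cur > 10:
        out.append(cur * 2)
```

Sum of doubled values > 10
`out` takes the values: [] → [40]
So `sum(out)` = 40

Answer: 40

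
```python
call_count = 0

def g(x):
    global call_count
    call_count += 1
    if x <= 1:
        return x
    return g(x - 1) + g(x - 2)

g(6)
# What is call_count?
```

Calls(x) = 1 + Calls(x-1) + Calls(x-2); Calls(0)=Calls(1)=1. For x=6 this gives 25.

Answer: 25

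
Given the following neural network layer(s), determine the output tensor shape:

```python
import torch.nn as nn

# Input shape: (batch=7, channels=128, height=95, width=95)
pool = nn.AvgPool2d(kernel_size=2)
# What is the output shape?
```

Input: (7, 128, 95, 95) -> Output: (7, 128, 47, 47)

Answer: (7, 128, 47, 47)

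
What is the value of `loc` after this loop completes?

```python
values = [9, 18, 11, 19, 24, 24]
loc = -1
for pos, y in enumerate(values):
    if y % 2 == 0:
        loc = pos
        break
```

First even number index in [9, 18, 11, 19, 24, 24]
`loc` takes the values: -1 → 1

Answer: 1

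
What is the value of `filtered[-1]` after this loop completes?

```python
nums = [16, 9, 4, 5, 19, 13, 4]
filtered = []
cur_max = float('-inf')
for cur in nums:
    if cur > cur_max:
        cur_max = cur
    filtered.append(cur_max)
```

Running max ends at 19
`filtered` takes the values: [] → [16] → [16, 16] → [16, 16, 16] → [16, 16, 16, 16] → [16, 16, 16, 16, 19] → [16, 16, 16, 16, 19, 19] → [16, 16, 16, 16, 19, 19, 19]
So `filtered[-1]` = 19

Answer: 19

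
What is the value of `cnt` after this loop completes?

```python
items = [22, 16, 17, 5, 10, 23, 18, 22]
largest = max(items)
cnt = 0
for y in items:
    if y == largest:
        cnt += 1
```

Count of max value 23 in [22, 16, 17, 5, 10, 23, 18, 22]
`cnt` takes the values: 0 → 1

Answer: 1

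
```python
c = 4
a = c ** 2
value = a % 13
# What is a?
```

Trace:
`c = 4` → c = 4
`a = c ** 2` → a = 16
`value = a % 13` → value = 3
So a = 16

Answer: 16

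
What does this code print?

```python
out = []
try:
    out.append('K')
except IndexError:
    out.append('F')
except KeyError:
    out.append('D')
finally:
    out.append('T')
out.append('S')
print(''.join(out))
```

Execution trace: 'K' (try body, no exception) → 'T' (finally) → 'S' (after the try/except). Output: KTS

Answer: KTS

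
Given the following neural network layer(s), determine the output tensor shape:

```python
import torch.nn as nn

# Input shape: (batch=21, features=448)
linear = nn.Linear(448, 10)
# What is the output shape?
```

Input: (21, 448) -> Output: (21, 10)

Answer: (21, 10)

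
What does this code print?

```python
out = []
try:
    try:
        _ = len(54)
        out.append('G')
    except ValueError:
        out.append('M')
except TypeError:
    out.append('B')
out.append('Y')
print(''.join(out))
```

Execution trace: 'B' (outer except TypeError) → 'Y' (after the try/except). Output: BY

Answer: BY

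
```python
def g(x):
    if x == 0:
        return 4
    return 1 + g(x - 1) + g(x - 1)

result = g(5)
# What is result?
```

g(x) = 1 + 2·g(x-1), g(0)=4. Closed form: (4+1)·2^5 - 1 = 159.

Answer: 159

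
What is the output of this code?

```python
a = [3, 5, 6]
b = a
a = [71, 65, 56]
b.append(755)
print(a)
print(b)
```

Key concept: rebinding vs mutation: a is rebound to a new list, b still points at the original.
Step by step:
`a = [3, 5, 6]` → a = [3, 5, 6]
`b = a` → b = [3, 5, 6] (same object as a)
`a = [71, 65, 56]` → a = [71, 65, 56]
`b.append(755)` → b = [3, 5, 6, 755]
`print(a)` → prints [71, 65, 56]
`print(b)` → prints [3, 5, 6, 755]

Answer:
[71, 65, 56]
[3, 5, 6, 755]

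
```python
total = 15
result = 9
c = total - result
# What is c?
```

Trace:
`total = 15` → total = 15
`result = 9` → result = 9
`c = total - result` → c = 6
So c = 6

Answer: 6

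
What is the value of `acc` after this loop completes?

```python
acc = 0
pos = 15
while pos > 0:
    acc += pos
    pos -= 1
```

Sum 15 down to 1
`acc` takes the values: 0 → 15 → 29 → 42 → 54 → 65 → 75 → 84 → 92 → 99 → 105 → 110 → 114 → 117 → 119 → 120

Answer: 120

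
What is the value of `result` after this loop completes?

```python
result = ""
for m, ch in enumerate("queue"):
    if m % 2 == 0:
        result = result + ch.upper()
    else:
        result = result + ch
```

Uppercase even positions in 'queue'
`result` takes the values: "" → "Q" → "Qu" → "QuE" → "QuEu" → "QuEuE"

Answer: "QuEuE"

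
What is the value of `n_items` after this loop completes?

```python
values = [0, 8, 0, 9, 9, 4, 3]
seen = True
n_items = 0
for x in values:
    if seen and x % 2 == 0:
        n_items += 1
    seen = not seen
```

Count even values at even positions
`n_items` takes the values: 0 → 1 → 2

Answer: 2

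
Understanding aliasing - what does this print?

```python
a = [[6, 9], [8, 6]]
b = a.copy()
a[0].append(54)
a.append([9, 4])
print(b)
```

Key concept: shallow copy with nested lists.
Step by step:
`a = [[6, 9], [8, 6]]` → a = [[6, 9], [8, 6]]
`b = a.copy()` → b = [[6, 9], [8, 6]]
`a[0].append(54)` → a = [[6, 9, 54], [8, 6]]; b = [[6, 9, 54], [8, 6]]
`a.append([9, 4])` → a = [[6, 9, 54], [8, 6], [9, 4]]
`print(b)` → prints [[6, 9, 54], [8, 6]]

Answer: [[6, 9, 54], [8, 6]]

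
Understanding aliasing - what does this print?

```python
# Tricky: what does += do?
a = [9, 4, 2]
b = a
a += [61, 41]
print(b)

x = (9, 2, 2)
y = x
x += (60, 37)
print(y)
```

Key concept: += behavior differs for mutable vs immutable.
Step by step:
`a = [9, 4, 2]` → a = [9, 4, 2]
`b = a` → b = [9, 4, 2] (same object as a)
`a += [61, 41]` → a = [9, 4, 2, 61, 41] (same object as b); b = [9, 4, 2, 61, 41] (same object as a)
`print(b)` → prints [9, 4, 2, 61, 41]
`x = (9, 2, 2)` → x = (9, 2, 2)
`y = x` → y = (9, 2, 2)
`x += (60, 37)` → x = (9, 2, 2, 60, 37)
`print(y)` → prints (9, 2, 2)

Answer:
[9, 4, 2, 61, 41]
(9, 2, 2)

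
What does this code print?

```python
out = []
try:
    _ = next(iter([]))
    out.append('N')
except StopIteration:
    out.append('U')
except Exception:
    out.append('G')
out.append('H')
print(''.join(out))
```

Execution trace: 'U' (except StopIteration) → 'H' (after the try/except). Output: UH

Answer: UH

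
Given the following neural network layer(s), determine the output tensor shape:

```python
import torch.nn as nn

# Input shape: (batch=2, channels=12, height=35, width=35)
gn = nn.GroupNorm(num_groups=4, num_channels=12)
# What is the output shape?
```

Input: (2, 12, 35, 35) -> Output: (2, 12, 35, 35)

Answer: (2, 12, 35, 35)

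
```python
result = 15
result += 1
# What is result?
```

Trace:
`result = 15` → result = 15
`result += 1` → result = 16
So result = 16

Answer: 16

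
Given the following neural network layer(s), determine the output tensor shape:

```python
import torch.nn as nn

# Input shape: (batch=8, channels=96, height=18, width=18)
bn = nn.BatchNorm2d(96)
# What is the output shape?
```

Input: (8, 96, 18, 18) -> Output: (8, 96, 18, 18)

Answer: (8, 96, 18, 18)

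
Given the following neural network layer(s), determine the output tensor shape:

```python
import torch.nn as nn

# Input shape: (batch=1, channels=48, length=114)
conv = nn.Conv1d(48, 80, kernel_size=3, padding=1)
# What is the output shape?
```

Input: (1, 48, 114) -> Output: (1, 80, 114)

Answer: (1, 80, 114)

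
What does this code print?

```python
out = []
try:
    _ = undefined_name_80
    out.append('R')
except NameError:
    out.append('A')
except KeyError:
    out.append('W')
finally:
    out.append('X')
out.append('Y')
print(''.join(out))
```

Execution trace: 'A' (except NameError) → 'X' (finally) → 'Y' (after the try/except). Output: AXY

Answer: AXY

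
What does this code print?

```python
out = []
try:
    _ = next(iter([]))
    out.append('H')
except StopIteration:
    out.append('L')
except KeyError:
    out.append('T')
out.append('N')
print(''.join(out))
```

Execution trace: 'L' (except StopIteration) → 'N' (after the try/except). Output: LN

Answer: LN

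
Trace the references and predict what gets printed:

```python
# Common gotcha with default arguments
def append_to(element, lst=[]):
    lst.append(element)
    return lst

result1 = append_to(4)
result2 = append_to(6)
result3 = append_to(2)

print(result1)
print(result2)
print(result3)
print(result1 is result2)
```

Key concept: mutable default argument gotcha.
Step by step:
`result1 = append_to(4)` → result1 = [4]
`result2 = append_to(6)` → result1 = [4, 6] (same object as result2); result2 = [4, 6] (same object as result1)
`result3 = append_to(2)` → result1 = [4, 6, 2] (same object as result2, result3); result2 = [4, 6, 2] (same object as result1, result3); result3 = [4, 6, 2] (same object as result1, result2)
`print(result1)` → prints [4, 6, 2]
`print(result2)` → prints [4, 6, 2]
`print(result3)` → prints [4, 6, 2]
`print(result1 is result2)` → prints True

Answer:
[4, 6, 2]
[4, 6, 2]
[4, 6, 2]
True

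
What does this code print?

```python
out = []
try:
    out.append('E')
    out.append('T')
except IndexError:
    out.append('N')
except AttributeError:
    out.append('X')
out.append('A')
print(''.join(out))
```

Execution trace: 'E' (try body) → 'T' (try body, no exception) → 'A' (after the try/except). Output: ETA

Answer: ETA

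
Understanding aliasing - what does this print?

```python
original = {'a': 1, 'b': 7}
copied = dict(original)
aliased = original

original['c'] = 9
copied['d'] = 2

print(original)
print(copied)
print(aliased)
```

Key concept: dict() creates copy, assignment creates alias.
Step by step:
`original = {'a': 1, 'b': 7}` → original = {'a': 1, 'b': 7}
`copied = dict(original)` → copied = {'a': 1, 'b': 7}
`aliased = original` → aliased = {'a': 1, 'b': 7} (same object as original)
`original['c'] = 9` → original = {'a': 1, 'b': 7, 'c': 9} (same object as aliased); aliased = {'a': 1, 'b': 7, 'c': 9} (same object as original)
`copied['d'] = 2` → copied = {'a': 1, 'b': 7, 'd': 2}
`print(original)` → prints {'a': 1, 'b': 7, 'c': 9}
`print(copied)` → prints {'a': 1, 'b': 7, 'd': 2}
`print(aliased)` → prints {'a': 1, 'b': 7, 'c': 9}

Answer:
{'a': 1, 'b': 7, 'c': 9}
{'a': 1, 'b': 7, 'd': 2}
{'a': 1, 'b': 7, 'c': 9}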